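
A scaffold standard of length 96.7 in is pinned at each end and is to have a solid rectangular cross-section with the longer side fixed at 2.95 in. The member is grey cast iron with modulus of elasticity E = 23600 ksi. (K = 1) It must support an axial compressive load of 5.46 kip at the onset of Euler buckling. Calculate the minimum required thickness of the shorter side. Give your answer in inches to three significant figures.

L_e = K·L = 1 × 96.7 = 96.70 in
Required I = P_cr·L_e²/(π²E) = 5.460×10^3 × 96.70² / (π² × 2.36×10^7) = 0.2192 in⁴
Rectangle, weak axis: I_min = h·b³/12 with h = 2.95 in fixed  ⇒  b = (12I/h)^(1/3) = 0.962 in

b ≈ 0.962 in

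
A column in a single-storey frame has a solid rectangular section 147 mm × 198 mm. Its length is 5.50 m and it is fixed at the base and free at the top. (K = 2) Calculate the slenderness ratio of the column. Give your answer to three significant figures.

For a rectangle r_min = b/√12 = 147/√12 = 42.44 mm
L_e = K·L = 2 × 5.50 m = 11.00 m = 11000 mm
λ = L_e / r_min = 11000 / 42.44 = 259

λ ≈ 259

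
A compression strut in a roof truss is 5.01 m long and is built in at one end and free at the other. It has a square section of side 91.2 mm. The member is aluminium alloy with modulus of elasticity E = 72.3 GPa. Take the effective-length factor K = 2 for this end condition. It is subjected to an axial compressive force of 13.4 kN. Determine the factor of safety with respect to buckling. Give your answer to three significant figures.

n ≈ 3.06

I = a⁴/12 = 91.2⁴/12 = 5.765×10^6 mm⁴
I = 5.765×10^6 mm⁴ = 5.765×10^-6 m⁴
Effective length L_e = K·L = 2 × 5.01 = 10.02 m
P_cr = π²EI / L_e² = π² × 72.3×10⁹ × 5.765×10^-6 / 10.02² = 4.097×10^4 N
Factor of safety n = P_cr / P = 40.973 / 13.4 = 3.06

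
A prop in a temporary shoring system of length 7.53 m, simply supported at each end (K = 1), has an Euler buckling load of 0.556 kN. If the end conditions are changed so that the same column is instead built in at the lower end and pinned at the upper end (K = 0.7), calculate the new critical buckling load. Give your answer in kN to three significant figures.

P_cr ≈ 1.13 kN

P_cr ∝ 1/K², so P_cr,new = P_cr,old × (K_old/K_new)² = 0.556 × (1/0.7)²
= 0.556 × 2.041 = 1.13 kN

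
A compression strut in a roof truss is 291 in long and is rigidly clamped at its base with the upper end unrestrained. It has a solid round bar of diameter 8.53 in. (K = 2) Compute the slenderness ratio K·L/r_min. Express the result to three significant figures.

For a solid circle r = d/4 = 8.53/4 = 2.132 in
L_e = K·L = 2 × 291 = 582.0 in
λ = L_e / r_min = 582.00 / 2.132 = 273

λ ≈ 273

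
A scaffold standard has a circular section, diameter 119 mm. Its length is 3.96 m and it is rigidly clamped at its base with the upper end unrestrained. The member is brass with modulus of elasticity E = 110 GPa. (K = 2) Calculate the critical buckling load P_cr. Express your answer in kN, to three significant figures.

I = πd⁴/64 = π×119⁴/64 = 9.844×10^6 mm⁴
I = 9.844×10^6 mm⁴ = 9.844×10^-6 m⁴
Effective length L_e = K·L = 2 × 3.96 = 7.920 m
P_cr = π²EI / L_e² = π² × 110×10⁹ × 9.844×10^-6 / 7.920² = 1.704×10^5 N

P_cr ≈ 170 kN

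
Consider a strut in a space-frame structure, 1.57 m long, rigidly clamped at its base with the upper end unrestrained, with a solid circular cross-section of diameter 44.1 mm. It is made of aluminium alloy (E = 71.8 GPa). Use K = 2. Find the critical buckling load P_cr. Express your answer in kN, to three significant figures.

P_cr ≈ 13.3 kN

I = πd⁴/64 = π×44.1⁴/64 = 1.857×10^5 mm⁴
I = 1.857×10^5 mm⁴ = 1.857×10^-7 m⁴
Effective length L_e = K·L = 2 × 1.57 = 3.140 m
P_cr = π²EI / L_e² = π² × 71.8×10⁹ × 1.857×10^-7 / 3.140² = 1.334×10^4 N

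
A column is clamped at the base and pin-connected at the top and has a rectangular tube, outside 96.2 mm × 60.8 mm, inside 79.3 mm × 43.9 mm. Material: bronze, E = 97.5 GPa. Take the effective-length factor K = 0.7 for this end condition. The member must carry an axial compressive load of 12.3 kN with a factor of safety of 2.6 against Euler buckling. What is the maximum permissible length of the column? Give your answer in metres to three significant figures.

Weak-axis I_min = (h_o·b_o³ − h_i·b_i³)/12 with b_o = 60.8, b_i = 43.90 mm (shorter outer/inner sides).
I_min = (96.2×60.8³ − 79.30×43.90³)/12 = 1.243×10^6 mm⁴
I = 1.243×10^-6 m⁴
Required critical load P_cr = n·P = 2.6 × 12.3 = 31.98 kN = 3.198×10^4 N
From P_cr = π²EI/(K·L)²:  L = (1/K)·√(π²EI/P_cr) = (1/0.7)·√(π²×9.75×10^10×1.243×10^-6/3.198×10^4)
L = 8.74 m

L_max ≈ 8.74 m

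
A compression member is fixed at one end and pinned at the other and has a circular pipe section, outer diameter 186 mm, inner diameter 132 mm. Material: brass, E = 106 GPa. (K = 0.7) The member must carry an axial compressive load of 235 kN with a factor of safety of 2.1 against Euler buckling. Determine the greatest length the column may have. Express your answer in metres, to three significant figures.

d_o = 186 mm, d_i = 132 mm
I = π(d_o⁴ − d_i⁴)/64 = π(186⁴ − 132.0⁴)/64 = 4.385×10^7 mm⁴
I = 4.385×10^-5 m⁴
Required critical load P_cr = n·P = 2.1 × 235 = 493.5 kN = 4.935×10^5 N
From P_cr = π²EI/(K·L)²:  L = (1/K)·√(π²EI/P_cr) = (1/0.7)·√(π²×1.06×10^11×4.385×10^-5/4.935×10^5)
L = 13.8 m

L_max ≈ 13.8 m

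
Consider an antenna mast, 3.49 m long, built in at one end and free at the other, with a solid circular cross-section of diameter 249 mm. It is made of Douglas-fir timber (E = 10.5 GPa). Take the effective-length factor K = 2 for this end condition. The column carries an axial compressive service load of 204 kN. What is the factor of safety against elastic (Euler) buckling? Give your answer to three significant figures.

n ≈ 1.97

I = πd⁴/64 = π×249⁴/64 = 1.887×10^8 mm⁴
I = 1.887×10^8 mm⁴ = 1.887×10^-4 m⁴
Effective length L_e = K·L = 2 × 3.49 = 6.980 m
P_cr = π²EI / L_e² = π² × 10.5×10⁹ × 1.887×10^-4 / 6.980² = 4.014×10^5 N
Factor of safety n = P_cr / P = 401.37 / 204 = 1.97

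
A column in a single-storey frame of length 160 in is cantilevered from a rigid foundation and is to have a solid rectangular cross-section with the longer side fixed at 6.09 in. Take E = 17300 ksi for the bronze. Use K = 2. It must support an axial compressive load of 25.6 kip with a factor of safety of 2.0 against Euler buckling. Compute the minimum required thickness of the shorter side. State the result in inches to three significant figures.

b ≈ 3.93 in

Required P_cr = n·P = 2.0 × 25.6 = 51.20 kip
L_e = K·L = 2 × 160 = 320.0 in
Required I = P_cr·L_e²/(π²E) = 5.120×10^4 × 320.0² / (π² × 1.73×10^7) = 30.71 in⁴
Rectangle, weak axis: I_min = h·b³/12 with h = 6.09 in fixed  ⇒  b = (12I/h)^(1/3) = 3.93 in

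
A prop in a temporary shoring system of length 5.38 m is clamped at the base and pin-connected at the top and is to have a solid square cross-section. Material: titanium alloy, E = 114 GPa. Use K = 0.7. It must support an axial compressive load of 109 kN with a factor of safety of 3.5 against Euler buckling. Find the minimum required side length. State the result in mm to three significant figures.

Required P_cr = n·P = 3.5 × 109 = 381.5 kN
L_e = K·L = 0.7 × 5.38 = 3.766 m
Required I = P_cr·L_e²/(π²E) = 3.815×10^5 × 3.766² / (π² × 1.14×10^11) = 4.809×10^-6 m⁴
I_req = 4.809×10^6 mm⁴
Solid square: I = a⁴/12  ⇒  a = (12I)^(1/4) = (12×4.809×10^6)^(1/4) = 87.2 mm

a ≈ 87.2 mm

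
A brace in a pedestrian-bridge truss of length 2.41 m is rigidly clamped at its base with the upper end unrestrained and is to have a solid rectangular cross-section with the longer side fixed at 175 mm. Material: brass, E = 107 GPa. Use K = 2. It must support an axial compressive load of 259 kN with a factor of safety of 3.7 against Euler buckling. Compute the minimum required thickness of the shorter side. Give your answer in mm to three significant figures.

b ≈ 113 mm

Required P_cr = n·P = 3.7 × 259 = 958.3 kN
L_e = K·L = 2 × 2.41 = 4.820 m
Required I = P_cr·L_e²/(π²E) = 9.583×10^5 × 4.820² / (π² × 1.07×10^11) = 2.108×10^-5 m⁴
I_req = 2.108×10^7 mm⁴
Rectangle, weak axis: I_min = h·b³/12 with h = 175 mm fixed  ⇒  b = (12I/h)^(1/3) = 113 mm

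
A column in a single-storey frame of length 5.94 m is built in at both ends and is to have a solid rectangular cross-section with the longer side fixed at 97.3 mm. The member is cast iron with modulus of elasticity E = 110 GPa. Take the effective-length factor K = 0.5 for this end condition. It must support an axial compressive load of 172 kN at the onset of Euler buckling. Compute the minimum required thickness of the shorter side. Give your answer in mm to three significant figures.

L_e = K·L = 0.5 × 5.94 = 2.970 m
Required I = P_cr·L_e²/(π²E) = 1.720×10^5 × 2.970² / (π² × 1.10×10^11) = 1.397×10^-6 m⁴
I_req = 1.397×10^6 mm⁴
Rectangle, weak axis: I_min = h·b³/12 with h = 97.3 mm fixed  ⇒  b = (12I/h)^(1/3) = 55.7 mm

b ≈ 55.7 mm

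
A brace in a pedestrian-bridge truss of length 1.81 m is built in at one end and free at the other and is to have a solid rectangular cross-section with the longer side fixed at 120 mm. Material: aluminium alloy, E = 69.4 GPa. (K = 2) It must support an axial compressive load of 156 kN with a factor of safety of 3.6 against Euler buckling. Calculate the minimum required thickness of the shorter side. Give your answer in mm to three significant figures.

b ≈ 102 mm

Required P_cr = n·P = 3.6 × 156 = 561.6 kN
L_e = K·L = 2 × 1.81 = 3.620 m
Required I = P_cr·L_e²/(π²E) = 5.616×10^5 × 3.620² / (π² × 6.94×10^10) = 1.074×10^-5 m⁴
I_req = 1.074×10^7 mm⁴
Rectangle, weak axis: I_min = h·b³/12 with h = 120 mm fixed  ⇒  b = (12I/h)^(1/3) = 102 mm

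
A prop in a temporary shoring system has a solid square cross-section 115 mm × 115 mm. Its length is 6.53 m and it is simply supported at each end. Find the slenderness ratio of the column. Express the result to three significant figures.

For a square r = a/√12 = 115/√12 = 33.20 mm
L_e = K·L = 1 × 6.53 m = 6.530 m = 6530.0 mm
λ = L_e / r_min = 6530.0 / 33.20 = 197

λ ≈ 197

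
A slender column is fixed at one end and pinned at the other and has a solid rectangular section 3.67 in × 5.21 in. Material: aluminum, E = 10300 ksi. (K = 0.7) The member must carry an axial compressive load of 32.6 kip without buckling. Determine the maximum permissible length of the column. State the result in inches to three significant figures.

L_max ≈ 370 in

Buckling occurs about the weak axis: I_min = h·b³/12 with b = 3.67 in (the shorter side).
I_min = 5.21×3.67³/12 = 21.46 in⁴
At the buckling limit P_cr = P = 3.260×10^4 lb
From P_cr = π²EI/(K·L)²:  L = (1/K)·√(π²EI/P_cr) = (1/0.7)·√(π²×1.03×10^7×21.46/3.260×10^4)
L = 370 in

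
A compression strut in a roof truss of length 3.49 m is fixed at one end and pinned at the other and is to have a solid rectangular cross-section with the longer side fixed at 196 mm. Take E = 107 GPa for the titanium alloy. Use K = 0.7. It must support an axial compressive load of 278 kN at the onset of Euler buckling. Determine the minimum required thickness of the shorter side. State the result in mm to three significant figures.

b ≈ 45.8 mm

L_e = K·L = 0.7 × 3.49 = 2.443 m
Required I = P_cr·L_e²/(π²E) = 2.780×10^5 × 2.443² / (π² × 1.07×10^11) = 1.571×10^-6 m⁴
I_req = 1.571×10^6 mm⁴
Rectangle, weak axis: I_min = h·b³/12 with h = 196 mm fixed  ⇒  b = (12I/h)^(1/3) = 45.8 mm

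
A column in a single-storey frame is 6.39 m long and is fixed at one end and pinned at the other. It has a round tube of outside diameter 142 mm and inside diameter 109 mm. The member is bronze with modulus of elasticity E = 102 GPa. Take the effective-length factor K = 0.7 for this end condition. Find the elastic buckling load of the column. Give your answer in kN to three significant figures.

P_cr ≈ 656 kN

d_o = 142 mm, d_i = 109 mm
I = π(d_o⁴ − d_i⁴)/64 = π(142⁴ − 109.0⁴)/64 = 1.303×10^7 mm⁴
I = 1.303×10^7 mm⁴ = 1.303×10^-5 m⁴
Effective length L_e = K·L = 0.7 × 6.39 = 4.473 m
P_cr = π²EI / L_e² = π² × 102×10⁹ × 1.303×10^-5 / 4.473² = 6.556×10^5 N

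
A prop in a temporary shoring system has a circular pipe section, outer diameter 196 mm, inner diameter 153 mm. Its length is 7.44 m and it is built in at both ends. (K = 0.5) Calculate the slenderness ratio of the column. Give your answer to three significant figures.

λ ≈ 59.8

d_o = 196 mm, d_i = 153 mm
I = π(d_o⁴ − d_i⁴)/64 = π(196⁴ − 153.0⁴)/64 = 4.554×10^7 mm⁴
A = 1.179×10^4 mm²;  r_min = √(I/A) = √(4.554×10^7/1.179×10^4) = 62.16 mm
L_e = K·L = 0.5 × 7.44 m = 3.720 m = 3720.0 mm
λ = L_e / r_min = 3720.0 / 62.16 = 59.8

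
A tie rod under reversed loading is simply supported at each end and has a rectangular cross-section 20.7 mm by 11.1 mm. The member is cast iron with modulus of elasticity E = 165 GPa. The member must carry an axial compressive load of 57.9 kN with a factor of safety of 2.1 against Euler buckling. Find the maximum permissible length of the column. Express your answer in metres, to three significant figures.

Buckling occurs about the weak axis: I_min = h·b³/12 with b = 11.1 mm (the shorter side).
I_min = 20.7×11.1³/12 = 2.359×10^3 mm⁴
I = 2.359×10^-9 m⁴
Required critical load P_cr = n·P = 2.1 × 57.9 = 121.6 kN = 1.216×10^5 N
From P_cr = π²EI/(K·L)²:  L = (1/K)·√(π²EI/P_cr) = (1/1)·√(π²×1.65×10^11×2.359×10^-9/1.216×10^5)
L = 0.178 m

L_max ≈ 0.178 m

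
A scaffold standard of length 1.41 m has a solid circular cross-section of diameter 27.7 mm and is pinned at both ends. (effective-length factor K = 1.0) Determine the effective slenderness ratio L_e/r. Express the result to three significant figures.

λ ≈ 204

For a solid circle r = d/4 = 27.7/4 = 6.925 mm
L_e = K·L = 1 × 1.41 m = 1.410 m = 1410.0 mm
λ = L_e / r_min = 1410.0 / 6.925 = 204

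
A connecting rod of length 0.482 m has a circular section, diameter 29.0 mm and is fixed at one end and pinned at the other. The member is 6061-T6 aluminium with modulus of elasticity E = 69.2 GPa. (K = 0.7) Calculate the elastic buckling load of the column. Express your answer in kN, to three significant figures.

P_cr ≈ 208 kN

I = πd⁴/64 = π×29.0⁴/64 = 3.472×10^4 mm⁴
I = 3.472×10^4 mm⁴ = 3.472×10^-8 m⁴
Effective length L_e = K·L = 0.7 × 0.482 = 0.3374 m
P_cr = π²EI / L_e² = π² × 69.2×10⁹ × 3.472×10^-8 / 0.3374² = 2.083×10^5 N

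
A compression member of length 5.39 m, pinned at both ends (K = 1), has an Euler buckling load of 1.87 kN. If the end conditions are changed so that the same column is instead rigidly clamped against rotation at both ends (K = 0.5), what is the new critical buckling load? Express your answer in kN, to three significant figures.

P_cr ≈ 7.48 kN

P_cr ∝ 1/K², so P_cr,new = P_cr,old × (K_old/K_new)² = 1.87 × (1/0.5)²
= 1.87 × 4.000 = 7.48 kN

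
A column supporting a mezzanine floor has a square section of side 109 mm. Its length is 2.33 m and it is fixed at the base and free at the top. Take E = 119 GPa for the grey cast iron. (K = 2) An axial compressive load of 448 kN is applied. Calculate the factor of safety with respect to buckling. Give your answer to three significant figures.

n ≈ 1.42

I = a⁴/12 = 109⁴/12 = 1.176×10^7 mm⁴
I = 1.176×10^7 mm⁴ = 1.176×10^-5 m⁴
Effective length L_e = K·L = 2 × 2.33 = 4.660 m
P_cr = π²EI / L_e² = π² × 119×10⁹ × 1.176×10^-5 / 4.660² = 6.362×10^5 N
Factor of safety n = P_cr / P = 636.21 / 448 = 1.42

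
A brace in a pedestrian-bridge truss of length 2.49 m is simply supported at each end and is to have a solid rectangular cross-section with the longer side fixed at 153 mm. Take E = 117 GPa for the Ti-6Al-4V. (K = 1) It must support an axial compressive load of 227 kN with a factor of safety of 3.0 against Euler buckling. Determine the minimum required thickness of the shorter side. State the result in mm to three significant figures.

Required P_cr = n·P = 3.0 × 227 = 681.0 kN
L_e = K·L = 1 × 2.49 = 2.490 m
Required I = P_cr·L_e²/(π²E) = 6.810×10^5 × 2.490² / (π² × 1.17×10^11) = 3.656×10^-6 m⁴
I_req = 3.656×10^6 mm⁴
Rectangle, weak axis: I_min = h·b³/12 with h = 153 mm fixed  ⇒  b = (12I/h)^(1/3) = 65.9 mm

b ≈ 65.9 mm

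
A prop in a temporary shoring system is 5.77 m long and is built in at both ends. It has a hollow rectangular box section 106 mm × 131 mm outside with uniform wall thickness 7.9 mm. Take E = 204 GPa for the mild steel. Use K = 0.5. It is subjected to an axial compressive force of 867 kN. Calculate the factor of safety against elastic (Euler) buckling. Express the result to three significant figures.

n ≈ 1.66

Inner dimensions: h_i = 131 − 2×7.9 = 115.2 mm, b_i = 106 − 2×7.9 = 90.20 mm
Weak-axis I_min = (h_o·b_o³ − h_i·b_i³)/12 with b_o = 106, b_i = 90.20 mm (shorter outer/inner sides).
I_min = (131×106³ − 115.2×90.20³)/12 = 5.957×10^6 mm⁴
I = 5.957×10^6 mm⁴ = 5.957×10^-6 m⁴
Effective length L_e = K·L = 0.5 × 5.77 = 2.885 m
P_cr = π²EI / L_e² = π² × 204×10⁹ × 5.957×10^-6 / 2.885² = 1.441×10^6 N
Factor of safety n = P_cr / P = 1440.9 / 867 = 1.66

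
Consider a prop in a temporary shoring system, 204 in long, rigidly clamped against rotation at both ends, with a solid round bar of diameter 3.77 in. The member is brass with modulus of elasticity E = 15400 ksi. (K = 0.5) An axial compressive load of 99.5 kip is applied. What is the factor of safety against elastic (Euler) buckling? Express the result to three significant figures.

I = πd⁴/64 = π×3.77⁴/64 = 9.916 in⁴
Effective length L_e = K·L = 0.5 × 204 = 102.0 in
P_cr = π²EI / L_e² = π² × 15400×10³ × 9.916 / 102.0² = 1.449×10^5 lb
Factor of safety n = P_cr / P = 144.86 / 99.5 = 1.46

n ≈ 1.46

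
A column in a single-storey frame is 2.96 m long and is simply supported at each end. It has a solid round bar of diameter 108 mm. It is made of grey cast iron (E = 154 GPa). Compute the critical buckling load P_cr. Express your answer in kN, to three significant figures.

I = πd⁴/64 = π×108⁴/64 = 6.678×10^6 mm⁴
I = 6.678×10^6 mm⁴ = 6.678×10^-6 m⁴
Effective length L_e = K·L = 1 × 2.96 = 2.960 m
P_cr = π²EI / L_e² = π² × 154×10⁹ × 6.678×10^-6 / 2.960² = 1.159×10^6 N

P_cr ≈ 1160 kN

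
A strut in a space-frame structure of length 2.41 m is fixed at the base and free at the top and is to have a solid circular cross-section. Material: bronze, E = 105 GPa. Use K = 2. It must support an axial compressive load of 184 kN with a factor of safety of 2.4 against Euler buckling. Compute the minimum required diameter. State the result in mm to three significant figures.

Required P_cr = n·P = 2.4 × 184 = 441.6 kN
L_e = K·L = 2 × 2.41 = 4.820 m
Required I = P_cr·L_e²/(π²E) = 4.416×10^5 × 4.820² / (π² × 1.05×10^11) = 9.900×10^-6 m⁴
I_req = 9.900×10^6 mm⁴
Solid circle: I = πd⁴/64  ⇒  d = (64I/π)^(1/4) = (64×9.900×10^6/π)^(1/4) = 119 mm

d ≈ 119 mm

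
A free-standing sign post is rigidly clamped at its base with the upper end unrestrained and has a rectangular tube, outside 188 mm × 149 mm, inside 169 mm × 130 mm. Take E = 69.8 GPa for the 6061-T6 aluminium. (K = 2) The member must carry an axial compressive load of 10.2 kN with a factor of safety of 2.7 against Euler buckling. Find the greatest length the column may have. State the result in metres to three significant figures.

Weak-axis I_min = (h_o·b_o³ − h_i·b_i³)/12 with b_o = 149, b_i = 130.0 mm (shorter outer/inner sides).
I_min = (188×149³ − 169.0×130.0³)/12 = 2.088×10^7 mm⁴
I = 2.088×10^-5 m⁴
Required critical load P_cr = n·P = 2.7 × 10.2 = 27.54 kN = 2.754×10^4 N
From P_cr = π²EI/(K·L)²:  L = (1/K)·√(π²EI/P_cr) = (1/2)·√(π²×6.98×10^10×2.088×10^-5/2.754×10^4)
L = 11.4 m

L_max ≈ 11.4 m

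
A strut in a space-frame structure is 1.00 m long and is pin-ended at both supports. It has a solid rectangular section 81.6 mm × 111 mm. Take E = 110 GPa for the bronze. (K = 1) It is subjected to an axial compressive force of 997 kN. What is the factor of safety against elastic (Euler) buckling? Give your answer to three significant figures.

Buckling occurs about the weak axis: I_min = h·b³/12 with b = 81.6 mm (the shorter side).
I_min = 111×81.6³/12 = 5.026×10^6 mm⁴
I = 5.026×10^6 mm⁴ = 5.026×10^-6 m⁴
Effective length L_e = K·L = 1 × 1.00 = 1.000 m
P_cr = π²EI / L_e² = π² × 110×10⁹ × 5.026×10^-6 / 1.000² = 5.456×10^6 N
Factor of safety n = P_cr / P = 5456.4 / 997 = 5.47

n ≈ 5.47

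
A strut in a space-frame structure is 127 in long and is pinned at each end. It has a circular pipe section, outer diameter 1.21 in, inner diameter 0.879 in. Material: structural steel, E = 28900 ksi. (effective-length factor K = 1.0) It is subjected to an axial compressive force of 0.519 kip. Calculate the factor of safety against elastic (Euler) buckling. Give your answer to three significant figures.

d_o = 1.21 in, d_i = 0.879 in
I = π(d_o⁴ − d_i⁴)/64 = π(1.21⁴ − 0.8790⁴)/64 = 7.592×10^-2 in⁴
Effective length L_e = K·L = 1 × 127 = 127.0 in
P_cr = π²EI / L_e² = π² × 28900×10³ × 7.592×10^-2 / 127.0² = 1.343×10^3 lb
Factor of safety n = P_cr / P = 1.3426 / 0.519 = 2.59

n ≈ 2.59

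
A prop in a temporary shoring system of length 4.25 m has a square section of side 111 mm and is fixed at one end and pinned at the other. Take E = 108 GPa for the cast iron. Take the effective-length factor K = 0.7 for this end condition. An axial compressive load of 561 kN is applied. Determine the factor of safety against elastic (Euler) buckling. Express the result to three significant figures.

n ≈ 2.72

I = a⁴/12 = 111⁴/12 = 1.265×10^7 mm⁴
I = 1.265×10^7 mm⁴ = 1.265×10^-5 m⁴
Effective length L_e = K·L = 0.7 × 4.25 = 2.975 m
P_cr = π²EI / L_e² = π² × 108×10⁹ × 1.265×10^-5 / 2.975² = 1.524×10^6 N
Factor of safety n = P_cr / P = 1523.6 / 561 = 2.72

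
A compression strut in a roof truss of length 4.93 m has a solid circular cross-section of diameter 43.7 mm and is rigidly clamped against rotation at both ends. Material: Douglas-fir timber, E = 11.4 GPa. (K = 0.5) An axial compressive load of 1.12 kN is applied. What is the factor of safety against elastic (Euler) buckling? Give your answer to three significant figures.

n ≈ 2.96

I = πd⁴/64 = π×43.7⁴/64 = 1.790×10^5 mm⁴
I = 1.790×10^5 mm⁴ = 1.790×10^-7 m⁴
Effective length L_e = K·L = 0.5 × 4.93 = 2.465 m
P_cr = π²EI / L_e² = π² × 11.4×10⁹ × 1.790×10^-7 / 2.465² = 3.315×10^3 N
Factor of safety n = P_cr / P = 3.3149 / 1.12 = 2.96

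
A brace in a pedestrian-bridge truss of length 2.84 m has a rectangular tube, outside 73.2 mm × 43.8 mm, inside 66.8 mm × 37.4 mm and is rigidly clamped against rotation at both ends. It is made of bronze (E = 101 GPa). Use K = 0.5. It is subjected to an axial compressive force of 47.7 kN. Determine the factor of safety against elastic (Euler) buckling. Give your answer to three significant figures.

Weak-axis I_min = (h_o·b_o³ − h_i·b_i³)/12 with b_o = 43.8, b_i = 37.40 mm (shorter outer/inner sides).
I_min = (73.2×43.8³ − 66.80×37.40³)/12 = 2.214×10^5 mm⁴
I = 2.214×10^5 mm⁴ = 2.214×10^-7 m⁴
Effective length L_e = K·L = 0.5 × 2.84 = 1.420 m
P_cr = π²EI / L_e² = π² × 101×10⁹ × 2.214×10^-7 / 1.420² = 1.094×10^5 N
Factor of safety n = P_cr / P = 109.43 / 47.7 = 2.29

n ≈ 2.29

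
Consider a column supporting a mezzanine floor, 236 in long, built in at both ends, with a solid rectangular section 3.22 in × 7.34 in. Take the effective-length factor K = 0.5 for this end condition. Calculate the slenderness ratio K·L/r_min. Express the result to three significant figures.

Buckling occurs about the weak axis: I_min = h·b³/12 with b = 3.22 in (the shorter side).
I_min = 7.34×3.22³/12 = 20.42 in⁴
A = 23.63 in²;  r_min = √(I/A) = √(20.42/23.63) = 0.9295 in
L_e = K·L = 0.5 × 236 = 118.0 in
λ = L_e / r_min = 118.00 / 0.9295 = 127

λ ≈ 127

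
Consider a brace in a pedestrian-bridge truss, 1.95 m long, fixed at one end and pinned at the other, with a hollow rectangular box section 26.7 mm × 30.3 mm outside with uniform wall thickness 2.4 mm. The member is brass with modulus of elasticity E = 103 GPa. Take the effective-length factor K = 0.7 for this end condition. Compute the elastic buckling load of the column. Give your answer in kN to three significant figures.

Inner dimensions: h_i = 30.3 − 2×2.4 = 25.50 mm, b_i = 26.7 − 2×2.4 = 21.90 mm
Weak-axis I_min = (h_o·b_o³ − h_i·b_i³)/12 with b_o = 26.7, b_i = 21.90 mm (shorter outer/inner sides).
I_min = (30.3×26.7³ − 25.50×21.90³)/12 = 2.574×10^4 mm⁴
I = 2.574×10^4 mm⁴ = 2.574×10^-8 m⁴
Effective length L_e = K·L = 0.7 × 1.95 = 1.365 m
P_cr = π²EI / L_e² = π² × 103×10⁹ × 2.574×10^-8 / 1.365² = 1.404×10^4 N

P_cr ≈ 14.0 kN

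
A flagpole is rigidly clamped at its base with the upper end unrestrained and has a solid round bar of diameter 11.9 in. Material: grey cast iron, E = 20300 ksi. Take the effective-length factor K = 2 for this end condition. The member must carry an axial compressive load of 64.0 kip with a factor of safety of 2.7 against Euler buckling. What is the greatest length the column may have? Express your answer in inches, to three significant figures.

L_max ≈ 534 in

I = πd⁴/64 = π×11.9⁴/64 = 984.4 in⁴
Required critical load P_cr = n·P = 2.7 × 64.0 = 172.8 kip = 1.728×10^5 lb
From P_cr = π²EI/(K·L)²:  L = (1/K)·√(π²EI/P_cr) = (1/2)·√(π²×2.03×10^7×984.4/1.728×10^5)
L = 534 in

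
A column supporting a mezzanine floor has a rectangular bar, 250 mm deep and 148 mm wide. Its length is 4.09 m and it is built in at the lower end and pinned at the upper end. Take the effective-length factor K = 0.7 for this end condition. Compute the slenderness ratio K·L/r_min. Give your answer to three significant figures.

λ ≈ 67.0

For a rectangle r_min = b/√12 = 148/√12 = 42.72 mm
L_e = K·L = 0.7 × 4.09 m = 2.863 m = 2863.0 mm
λ = L_e / r_min = 2863.0 / 42.72 = 67.0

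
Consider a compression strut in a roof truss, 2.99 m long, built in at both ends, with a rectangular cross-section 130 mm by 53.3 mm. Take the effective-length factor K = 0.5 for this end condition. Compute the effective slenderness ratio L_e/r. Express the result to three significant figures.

For a rectangle r_min = b/√12 = 53.3/√12 = 15.39 mm
L_e = K·L = 0.5 × 2.99 m = 1.495 m = 1495.0 mm
λ = L_e / r_min = 1495.0 / 15.39 = 97.2

λ ≈ 97.2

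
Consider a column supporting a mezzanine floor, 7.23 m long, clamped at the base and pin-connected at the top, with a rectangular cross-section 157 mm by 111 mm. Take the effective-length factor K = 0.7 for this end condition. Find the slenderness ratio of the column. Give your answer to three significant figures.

λ ≈ 158

For a rectangle r_min = b/√12 = 111/√12 = 32.04 mm
L_e = K·L = 0.7 × 7.23 m = 5.061 m = 5061.0 mm
λ = L_e / r_min = 5061.0 / 32.04 = 158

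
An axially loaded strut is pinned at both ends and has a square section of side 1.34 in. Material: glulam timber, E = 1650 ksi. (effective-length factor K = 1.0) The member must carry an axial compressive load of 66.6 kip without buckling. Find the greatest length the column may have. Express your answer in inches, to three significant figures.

L_max ≈ 8.11 in

I = a⁴/12 = 1.34⁴/12 = 0.2687 in⁴
At the buckling limit P_cr = P = 6.660×10^4 lb
From P_cr = π²EI/(K·L)²:  L = (1/K)·√(π²EI/P_cr) = (1/1)·√(π²×1.65×10^6×0.2687/6.660×10^4)
L = 8.11 in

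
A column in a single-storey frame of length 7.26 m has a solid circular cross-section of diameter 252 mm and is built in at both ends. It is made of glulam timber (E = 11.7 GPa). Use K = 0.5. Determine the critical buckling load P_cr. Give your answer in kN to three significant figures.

I = πd⁴/64 = π×252⁴/64 = 1.980×10^8 mm⁴
I = 1.980×10^8 mm⁴ = 1.980×10^-4 m⁴
Effective length L_e = K·L = 0.5 × 7.26 = 3.630 m
P_cr = π²EI / L_e² = π² × 11.7×10⁹ × 1.980×10^-4 / 3.630² = 1.735×10^6 N

P_cr ≈ 1730 kN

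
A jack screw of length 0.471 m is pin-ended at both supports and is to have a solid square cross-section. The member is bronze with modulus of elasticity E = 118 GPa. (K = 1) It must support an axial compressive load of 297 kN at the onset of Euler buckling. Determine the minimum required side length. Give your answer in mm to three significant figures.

L_e = K·L = 1 × 0.471 = 0.4710 m
Required I = P_cr·L_e²/(π²E) = 2.970×10^5 × 0.4710² / (π² × 1.18×10^11) = 5.657×10^-8 m⁴
I_req = 5.657×10^4 mm⁴
Solid square: I = a⁴/12  ⇒  a = (12I)^(1/4) = (12×5.657×10^4)^(1/4) = 28.7 mm

a ≈ 28.7 mm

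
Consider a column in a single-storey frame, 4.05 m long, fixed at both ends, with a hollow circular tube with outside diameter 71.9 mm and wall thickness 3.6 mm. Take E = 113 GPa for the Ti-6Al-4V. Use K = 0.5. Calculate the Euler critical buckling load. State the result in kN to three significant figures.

P_cr ≈ 123 kN

Inner diameter d_i = 71.9 − 2×3.6 = 64.70 mm
I = π(d_o⁴ − d_i⁴)/64 = π(71.9⁴ − 64.70⁴)/64 = 4.517×10^5 mm⁴
I = 4.517×10^5 mm⁴ = 4.517×10^-7 m⁴
Effective length L_e = K·L = 0.5 × 4.05 = 2.025 m
P_cr = π²EI / L_e² = π² × 113×10⁹ × 4.517×10^-7 / 2.025² = 1.228×10^5 N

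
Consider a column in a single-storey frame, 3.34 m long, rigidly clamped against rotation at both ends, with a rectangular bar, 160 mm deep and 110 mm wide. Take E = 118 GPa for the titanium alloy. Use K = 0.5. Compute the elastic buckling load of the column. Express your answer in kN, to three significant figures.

P_cr ≈ 7410 kN

Buckling occurs about the weak axis: I_min = h·b³/12 with b = 110 mm (the shorter side).
I_min = 160×110³/12 = 1.775×10^7 mm⁴
I = 1.775×10^7 mm⁴ = 1.775×10^-5 m⁴
Effective length L_e = K·L = 0.5 × 3.34 = 1.670 m
P_cr = π²EI / L_e² = π² × 118×10⁹ × 1.775×10^-5 / 1.670² = 7.411×10^6 N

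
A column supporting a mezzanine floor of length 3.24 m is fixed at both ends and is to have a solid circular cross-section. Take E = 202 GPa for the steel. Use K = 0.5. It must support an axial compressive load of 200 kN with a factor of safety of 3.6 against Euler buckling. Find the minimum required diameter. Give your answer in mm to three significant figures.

d ≈ 66.3 mm

Required P_cr = n·P = 3.6 × 200 = 720.0 kN
L_e = K·L = 0.5 × 3.24 = 1.620 m
Required I = P_cr·L_e²/(π²E) = 7.200×10^5 × 1.620² / (π² × 2.02×10^11) = 9.478×10^-7 m⁴
I_req = 9.478×10^5 mm⁴
Solid circle: I = πd⁴/64  ⇒  d = (64I/π)^(1/4) = (64×9.478×10^5/π)^(1/4) = 66.3 mm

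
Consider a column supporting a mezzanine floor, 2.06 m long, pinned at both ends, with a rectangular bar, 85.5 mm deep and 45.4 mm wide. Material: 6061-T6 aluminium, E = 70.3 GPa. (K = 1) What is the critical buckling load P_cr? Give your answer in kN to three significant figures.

Buckling occurs about the weak axis: I_min = h·b³/12 with b = 45.4 mm (the shorter side).
I_min = 85.5×45.4³/12 = 6.667×10^5 mm⁴
I = 6.667×10^5 mm⁴ = 6.667×10^-7 m⁴
Effective length L_e = K·L = 1 × 2.06 = 2.060 m
P_cr = π²EI / L_e² = π² × 70.3×10⁹ × 6.667×10^-7 / 2.060² = 1.090×10^5 N

P_cr ≈ 109 kN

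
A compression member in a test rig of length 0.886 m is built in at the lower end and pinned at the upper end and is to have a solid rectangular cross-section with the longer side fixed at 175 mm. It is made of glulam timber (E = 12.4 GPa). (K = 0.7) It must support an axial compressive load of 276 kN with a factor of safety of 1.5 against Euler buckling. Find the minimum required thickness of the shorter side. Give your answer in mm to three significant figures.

Required P_cr = n·P = 1.5 × 276 = 414.0 kN
L_e = K·L = 0.7 × 0.886 = 0.6202 m
Required I = P_cr·L_e²/(π²E) = 4.140×10^5 × 0.6202² / (π² × 1.24×10^10) = 1.301×10^-6 m⁴
I_req = 1.301×10^6 mm⁴
Rectangle, weak axis: I_min = h·b³/12 with h = 175 mm fixed  ⇒  b = (12I/h)^(1/3) = 44.7 mm

b ≈ 44.7 mm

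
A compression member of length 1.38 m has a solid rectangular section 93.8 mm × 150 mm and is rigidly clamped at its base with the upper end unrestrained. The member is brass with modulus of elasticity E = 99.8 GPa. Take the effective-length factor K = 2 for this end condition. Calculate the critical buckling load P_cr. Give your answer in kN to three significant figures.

P_cr ≈ 1330 kN

Buckling occurs about the weak axis: I_min = h·b³/12 with b = 93.8 mm (the shorter side).
I_min = 150×93.8³/12 = 1.032×10^7 mm⁴
I = 1.032×10^7 mm⁴ = 1.032×10^-5 m⁴
Effective length L_e = K·L = 2 × 1.38 = 2.760 m
P_cr = π²EI / L_e² = π² × 99.8×10⁹ × 1.032×10^-5 / 2.760² = 1.334×10^6 N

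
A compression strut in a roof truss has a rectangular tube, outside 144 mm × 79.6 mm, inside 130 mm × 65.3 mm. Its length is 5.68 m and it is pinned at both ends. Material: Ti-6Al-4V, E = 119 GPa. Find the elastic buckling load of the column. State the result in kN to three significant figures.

Weak-axis I_min = (h_o·b_o³ − h_i·b_i³)/12 with b_o = 79.6, b_i = 65.30 mm (shorter outer/inner sides).
I_min = (144×79.6³ − 130.0×65.30³)/12 = 3.036×10^6 mm⁴
I = 3.036×10^6 mm⁴ = 3.036×10^-6 m⁴
Effective length L_e = K·L = 1 × 5.68 = 5.680 m
P_cr = π²EI / L_e² = π² × 119×10⁹ × 3.036×10^-6 / 5.680² = 1.105×10^5 N

P_cr ≈ 111 kN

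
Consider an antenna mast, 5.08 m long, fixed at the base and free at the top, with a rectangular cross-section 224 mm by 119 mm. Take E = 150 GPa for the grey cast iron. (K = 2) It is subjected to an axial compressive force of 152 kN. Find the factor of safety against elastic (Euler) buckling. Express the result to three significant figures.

n ≈ 2.97

Buckling occurs about the weak axis: I_min = h·b³/12 with b = 119 mm (the shorter side).
I_min = 224×119³/12 = 3.146×10^7 mm⁴
I = 3.146×10^7 mm⁴ = 3.146×10^-5 m⁴
Effective length L_e = K·L = 2 × 5.08 = 10.16 m
P_cr = π²EI / L_e² = π² × 150×10⁹ × 3.146×10^-5 / 10.16² = 4.511×10^5 N
Factor of safety n = P_cr / P = 451.14 / 152 = 2.97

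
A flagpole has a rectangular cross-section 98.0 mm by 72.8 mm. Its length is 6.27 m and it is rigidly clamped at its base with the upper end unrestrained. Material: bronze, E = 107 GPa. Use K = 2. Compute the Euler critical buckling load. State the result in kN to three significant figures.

Buckling occurs about the weak axis: I_min = h·b³/12 with b = 72.8 mm (the shorter side).
I_min = 98.0×72.8³/12 = 3.151×10^6 mm⁴
I = 3.151×10^6 mm⁴ = 3.151×10^-6 m⁴
Effective length L_e = K·L = 2 × 6.27 = 12.54 m
P_cr = π²EI / L_e² = π² × 107×10⁹ × 3.151×10^-6 / 12.54² = 2.116×10^4 N

P_cr ≈ 21.2 kN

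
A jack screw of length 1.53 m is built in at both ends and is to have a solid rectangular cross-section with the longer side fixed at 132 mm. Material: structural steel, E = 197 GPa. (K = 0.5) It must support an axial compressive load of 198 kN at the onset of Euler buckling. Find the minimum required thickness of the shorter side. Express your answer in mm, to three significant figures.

L_e = K·L = 0.5 × 1.53 = 0.7650 m
Required I = P_cr·L_e²/(π²E) = 1.980×10^5 × 0.7650² / (π² × 1.97×10^11) = 5.960×10^-8 m⁴
I_req = 5.960×10^4 mm⁴
Rectangle, weak axis: I_min = h·b³/12 with h = 132 mm fixed  ⇒  b = (12I/h)^(1/3) = 17.6 mm

b ≈ 17.6 mm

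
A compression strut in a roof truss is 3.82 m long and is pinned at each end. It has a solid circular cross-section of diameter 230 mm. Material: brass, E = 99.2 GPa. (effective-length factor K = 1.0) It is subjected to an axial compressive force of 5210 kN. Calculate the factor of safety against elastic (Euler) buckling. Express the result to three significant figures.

I = πd⁴/64 = π×230⁴/64 = 1.374×10^8 mm⁴
I = 1.374×10^8 mm⁴ = 1.374×10^-4 m⁴
Effective length L_e = K·L = 1 × 3.82 = 3.820 m
P_cr = π²EI / L_e² = π² × 99.2×10⁹ × 1.374×10^-4 / 3.820² = 9.216×10^6 N
Factor of safety n = P_cr / P = 9216.5 / 5210 = 1.77

n ≈ 1.77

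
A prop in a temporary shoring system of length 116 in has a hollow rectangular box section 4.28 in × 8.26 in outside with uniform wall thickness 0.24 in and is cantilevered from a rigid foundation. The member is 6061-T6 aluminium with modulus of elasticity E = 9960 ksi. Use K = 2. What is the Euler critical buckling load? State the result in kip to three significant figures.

Inner dimensions: h_i = 8.26 − 2×0.24 = 7.780 in, b_i = 4.28 − 2×0.24 = 3.800 in
Weak-axis I_min = (h_o·b_o³ − h_i·b_i³)/12 with b_o = 4.28, b_i = 3.800 in (shorter outer/inner sides).
I_min = (8.26×4.28³ − 7.780×3.800³)/12 = 18.39 in⁴
Effective length L_e = K·L = 2 × 116 = 232.0 in
P_cr = π²EI / L_e² = π² × 9960×10³ × 18.39 / 232.0² = 3.359×10^4 lb

P_cr ≈ 33.6 kip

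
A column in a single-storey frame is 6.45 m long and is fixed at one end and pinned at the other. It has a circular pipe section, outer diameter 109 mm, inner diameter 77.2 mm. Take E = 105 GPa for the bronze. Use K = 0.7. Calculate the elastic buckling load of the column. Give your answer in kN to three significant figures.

P_cr ≈ 264 kN

d_o = 109 mm, d_i = 77.2 mm
I = π(d_o⁴ − d_i⁴)/64 = π(109⁴ − 77.20⁴)/64 = 5.186×10^6 mm⁴
I = 5.186×10^6 mm⁴ = 5.186×10^-6 m⁴
Effective length L_e = K·L = 0.7 × 6.45 = 4.515 m
P_cr = π²EI / L_e² = π² × 105×10⁹ × 5.186×10^-6 / 4.515² = 2.636×10^5 N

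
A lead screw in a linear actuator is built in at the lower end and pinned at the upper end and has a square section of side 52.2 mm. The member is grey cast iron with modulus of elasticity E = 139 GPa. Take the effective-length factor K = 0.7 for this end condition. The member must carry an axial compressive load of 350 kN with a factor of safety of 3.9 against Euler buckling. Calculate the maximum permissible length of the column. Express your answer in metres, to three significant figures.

L_max ≈ 1.13 m

I = a⁴/12 = 52.2⁴/12 = 6.187×10^5 mm⁴
I = 6.187×10^-7 m⁴
Required critical load P_cr = n·P = 3.9 × 350 = 1365 kN = 1.365×10^6 N
From P_cr = π²EI/(K·L)²:  L = (1/K)·√(π²EI/P_cr) = (1/0.7)·√(π²×1.39×10^11×6.187×10^-7/1.365×10^6)
L = 1.13 m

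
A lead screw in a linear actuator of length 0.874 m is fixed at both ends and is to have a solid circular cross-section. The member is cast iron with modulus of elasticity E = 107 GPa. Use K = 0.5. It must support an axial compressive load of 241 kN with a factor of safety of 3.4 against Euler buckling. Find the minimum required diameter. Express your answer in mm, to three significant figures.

Required P_cr = n·P = 3.4 × 241 = 819.4 kN
L_e = K·L = 0.5 × 0.874 = 0.4370 m
Required I = P_cr·L_e²/(π²E) = 8.194×10^5 × 0.4370² / (π² × 1.07×10^11) = 1.482×10^-7 m⁴
I_req = 1.482×10^5 mm⁴
Solid circle: I = πd⁴/64  ⇒  d = (64I/π)^(1/4) = (64×1.482×10^5/π)^(1/4) = 41.7 mm

d ≈ 41.7 mm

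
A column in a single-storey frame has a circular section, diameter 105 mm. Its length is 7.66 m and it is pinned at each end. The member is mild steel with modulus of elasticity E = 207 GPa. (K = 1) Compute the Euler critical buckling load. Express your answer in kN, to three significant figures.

P_cr ≈ 208 kN

I = πd⁴/64 = π×105⁴/64 = 5.967×10^6 mm⁴
I = 5.967×10^6 mm⁴ = 5.967×10^-6 m⁴
Effective length L_e = K·L = 1 × 7.66 = 7.660 m
P_cr = π²EI / L_e² = π² × 207×10⁹ × 5.967×10^-6 / 7.660² = 2.077×10^5 N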